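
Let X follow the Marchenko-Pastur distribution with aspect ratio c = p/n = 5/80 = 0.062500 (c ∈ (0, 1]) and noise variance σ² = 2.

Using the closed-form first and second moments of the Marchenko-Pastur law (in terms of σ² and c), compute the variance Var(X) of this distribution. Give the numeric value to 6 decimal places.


Recall the MP moments m_1 = E[X] = σ² and m_2 = E[X²] = σ⁴ (1 + c).
m_1 = E[X] = σ² = 2, so m_1² = 4.
m_2 = E[X²] = σ⁴ (1 + c) = 4 · (1 + 0.062500) = 4 · 1.062500 = 4.250000.
(Note m_2 − m_1² simplifies to c · σ⁴ = 0.062500 · 4.)

Var(X) = m_2 − m_1² = 4.250000 − 4 = 0.250000.


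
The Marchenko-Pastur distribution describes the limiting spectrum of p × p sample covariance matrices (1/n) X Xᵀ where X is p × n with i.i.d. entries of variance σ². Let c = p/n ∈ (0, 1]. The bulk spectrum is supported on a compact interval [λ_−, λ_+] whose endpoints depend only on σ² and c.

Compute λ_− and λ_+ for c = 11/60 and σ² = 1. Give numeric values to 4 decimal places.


c = 11/60 = 0.183333; √c = 0.428174.
λ_− = σ² (1 − √c)² = 1 · (1 − 0.428174)² = 1 · (0.571826)² = 0.326984.
λ_+ = σ² (1 + √c)² = 1 · (1 + 0.428174)² = 1 · (1.428174)² = 2.039682.

Rounded to 4 decimal places: λ_− ≈ 0.3270, λ_+ ≈ 2.0397.


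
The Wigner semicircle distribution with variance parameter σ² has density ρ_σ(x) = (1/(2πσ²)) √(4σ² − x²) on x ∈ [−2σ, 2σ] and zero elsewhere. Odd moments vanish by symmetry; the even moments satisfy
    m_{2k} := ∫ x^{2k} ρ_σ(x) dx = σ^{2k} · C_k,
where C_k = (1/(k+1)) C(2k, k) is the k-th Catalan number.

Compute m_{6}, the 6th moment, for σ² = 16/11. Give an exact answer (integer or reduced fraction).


By the scaled semicircle moment identity, m_{2k} = σ^{2k} · C_k with k = 3.
C_3 = (1/(k+1)) · C(2k, k) = (1/4) · C(6, 3) = (1/4) · 20 = 5.
σ^{2k} = (σ²)^k = (16/11)^3 = 4096/1331.

Therefore m_{6} = σ^{6} · C_3 = (4096/1331) · 5 = 20480/1331.


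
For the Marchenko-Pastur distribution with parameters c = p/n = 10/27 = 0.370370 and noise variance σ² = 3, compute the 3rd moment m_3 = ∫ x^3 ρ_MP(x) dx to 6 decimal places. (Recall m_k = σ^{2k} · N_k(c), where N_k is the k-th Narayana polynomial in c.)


E[X³] = σ⁶ (1 + 3c + c²) (third MP moment). With σ² = 3 (so σ⁶ = 27) and c = 10/27 = 0.370370: E[X³] = 27 · (1 + 3·0.370370 + (0.370370)²) = 27 · 2.248285.

So E[X^3] = 60.703704.


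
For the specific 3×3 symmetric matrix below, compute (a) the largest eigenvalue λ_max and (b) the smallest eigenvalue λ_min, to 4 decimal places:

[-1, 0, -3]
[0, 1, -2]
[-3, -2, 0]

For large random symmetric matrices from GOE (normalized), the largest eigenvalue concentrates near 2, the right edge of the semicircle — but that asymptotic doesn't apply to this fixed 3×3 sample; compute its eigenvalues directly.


Since M is real symmetric, all three eigenvalues are real; they are the roots of det(λI − M) = λ³ − (tr M) λ² + s λ − det M, where s is the sum of the principal 2×2 minors.
tr M = -1 + 1 + 0 = 0.
s = ((-1)·1 − 0²) + ((-1)·0 − (-3)²) + (1·0 − (-2)²) = -1 + (-9) + (-4) = -14.
det M (expand along row 1) = (-1)·(-4) − 0·(-6) + (-3)·3 = -5.
Characteristic polynomial: λ³ − 14λ + 5 = 0.
Substitute λ = y + (tr M)/3 = y + 0.000000 to remove the quadratic term: y³ + p·y + q = 0 with p = s − (tr M)²/3 = -14.000000 and q = −2(tr M)³/27 + (tr M)·s/3 − det M = 5.000000.
Three real roots ⇒ use the trigonometric (Viète) form: r = 2√(−p/3) = 4.320494, φ = arccos(3q/(p·r)) = arccos(-0.247988) = 1.821399 rad.
y_k = r·cos(φ/3 − 2πk/3) for k = 0, 1, 2 gives y = 3.548366, 0.360489, -3.908855.
λ_k = y_k + 0.000000 gives λ = 3.5484, 0.3605, -3.9089 (check: the sum is 0.0000 = tr M).

Hence λ_max = 3.5484 and λ_min = -3.9089.


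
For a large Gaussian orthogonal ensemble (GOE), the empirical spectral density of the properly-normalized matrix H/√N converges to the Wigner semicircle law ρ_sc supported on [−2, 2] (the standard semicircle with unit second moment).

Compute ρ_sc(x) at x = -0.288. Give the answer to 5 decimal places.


ρ_sc(x) = (1/(2π)) √(4 − x²). With x = -0.288:
  4 − x² = 4 − (-0.288)² = 4 − 0.082944 = 3.917056.
  √(4 − x²) = 1.979155.
  1/(2π) = 0.159155.
  ρ_sc(-0.288) = 0.159155 · 1.979155 = 0.314992.

Rounded to 5 decimal places: ρ_sc(-0.288) ≈ 0.31499.


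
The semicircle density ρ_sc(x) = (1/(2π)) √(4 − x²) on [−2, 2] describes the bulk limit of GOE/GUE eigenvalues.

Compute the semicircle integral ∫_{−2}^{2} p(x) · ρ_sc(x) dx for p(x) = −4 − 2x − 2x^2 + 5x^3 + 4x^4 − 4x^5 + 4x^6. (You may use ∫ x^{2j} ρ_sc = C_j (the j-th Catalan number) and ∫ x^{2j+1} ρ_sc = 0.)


Write p(x) = Σ a_i x^i, split into monomials and integrate each against ρ_sc separately.
Using ∫ x^{2j} ρ_sc = C_j = (1/(j+1)) C(2j, j) (Catalan numbers) and ∫ x^{2j+1} ρ_sc = 0 (odd monomials vanish by symmetry):
  i = 0 (even): a_0 · C_{0} = -4 · 1 = -4
  i = 1 (odd): ∫ x^1 ρ_sc = 0 (vanishes)
  i = 2 (even): a_2 · C_{1} = -2 · 1 = -2
  i = 3 (odd): ∫ x^3 ρ_sc = 0 (vanishes)
  i = 4 (even): a_4 · C_{2} = 4 · 2 = 8
  i = 5 (odd): ∫ x^5 ρ_sc = 0 (vanishes)
  i = 6 (even): a_6 · C_{3} = 4 · 5 = 20

Summing the contributions: ∫_{−2}^{2} p(x) ρ_sc(x) dx = (-4) + (-2) + 8 + 20 = 22.


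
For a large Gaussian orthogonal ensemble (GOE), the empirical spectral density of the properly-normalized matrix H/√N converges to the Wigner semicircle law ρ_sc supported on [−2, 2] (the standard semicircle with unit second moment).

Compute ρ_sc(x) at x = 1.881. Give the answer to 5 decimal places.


ρ_sc(x) = (1/(2π)) √(4 − x²). With x = 1.881:
  4 − x² = 4 − (1.881)² = 4 − 3.538161 = 0.461839.
  √(4 − x²) = 0.679587.
  1/(2π) = 0.159155.
  ρ_sc(1.881) = 0.159155 · 0.679587 = 0.108160.

Rounded to 5 decimal places: ρ_sc(1.881) ≈ 0.10816.


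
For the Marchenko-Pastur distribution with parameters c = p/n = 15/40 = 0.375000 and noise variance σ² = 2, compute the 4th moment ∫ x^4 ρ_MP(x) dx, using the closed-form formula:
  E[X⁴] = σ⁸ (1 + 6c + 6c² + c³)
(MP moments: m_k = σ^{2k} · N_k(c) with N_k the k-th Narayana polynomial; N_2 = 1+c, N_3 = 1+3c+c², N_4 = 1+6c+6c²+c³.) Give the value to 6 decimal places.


E[X⁴] = σ⁸ (1 + 6c + 6c² + c³) (fourth MP moment). With σ² = 2 (so σ⁸ = 16) and c = 15/40 = 0.375000: E[X⁴] = 16 · (1 + 6·0.375000 + 6·(0.375000)² + (0.375000)³) = 16 · 4.146484.

So E[X^4] = 66.343750.


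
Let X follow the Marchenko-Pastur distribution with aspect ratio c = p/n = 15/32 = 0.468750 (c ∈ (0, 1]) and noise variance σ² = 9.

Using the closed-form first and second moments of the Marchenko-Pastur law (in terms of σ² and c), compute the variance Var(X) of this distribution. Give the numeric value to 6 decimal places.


Recall the MP moments m_1 = E[X] = σ² and m_2 = E[X²] = σ⁴ (1 + c).
m_1 = E[X] = σ² = 9, so m_1² = 81.
m_2 = E[X²] = σ⁴ (1 + c) = 81 · (1 + 0.468750) = 81 · 1.468750 = 118.968750.
(Note m_2 − m_1² simplifies to c · σ⁴ = 0.468750 · 81.)

Var(X) = m_2 − m_1² = 118.968750 − 81 = 37.968750.


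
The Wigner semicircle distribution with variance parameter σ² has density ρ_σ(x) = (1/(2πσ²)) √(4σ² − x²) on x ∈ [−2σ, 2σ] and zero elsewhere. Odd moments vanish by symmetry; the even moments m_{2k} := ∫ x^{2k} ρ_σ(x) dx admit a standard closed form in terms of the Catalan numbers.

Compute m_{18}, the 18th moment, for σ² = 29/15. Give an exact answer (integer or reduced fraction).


By the scaled semicircle moment identity, m_{2k} = σ^{2k} · C_k with k = 9.
C_9 = (1/(k+1)) · C(2k, k) = (1/10) · C(18, 9) = (1/10) · 48620 = 4862.
σ^{2k} = (σ²)^k = (29/15)^9 = 14507145975869/38443359375.

Therefore m_{18} = σ^{18} · C_9 = (14507145975869/38443359375) · 4862 = 70533743734675078/38443359375.


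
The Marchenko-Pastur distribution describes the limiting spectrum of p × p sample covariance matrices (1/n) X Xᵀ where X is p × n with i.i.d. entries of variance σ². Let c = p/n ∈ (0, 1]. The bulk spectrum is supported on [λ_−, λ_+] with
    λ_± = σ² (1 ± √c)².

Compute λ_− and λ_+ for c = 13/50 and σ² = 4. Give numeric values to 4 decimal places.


c = 13/50 = 0.260000; √c = 0.509902.
λ_− = σ² (1 − √c)² = 4 · (1 − 0.509902)² = 4 · (0.490098)² = 0.960784.
λ_+ = σ² (1 + √c)² = 4 · (1 + 0.509902)² = 4 · (1.509902)² = 9.119216.

Rounded to 4 decimal places: λ_− ≈ 0.9608, λ_+ ≈ 9.1192.


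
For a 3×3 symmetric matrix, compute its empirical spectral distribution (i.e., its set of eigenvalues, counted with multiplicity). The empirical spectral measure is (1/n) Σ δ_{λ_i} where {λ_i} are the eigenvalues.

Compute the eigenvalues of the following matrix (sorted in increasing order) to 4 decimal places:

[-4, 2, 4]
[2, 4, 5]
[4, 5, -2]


Since M is real symmetric, all three eigenvalues are real; they are the roots of det(λI − M) = λ³ − (tr M) λ² + s λ − det M, where s is the sum of the principal 2×2 minors.
tr M = -4 + 4 + (-2) = -2.
s = ((-4)·4 − 2²) + ((-4)·(-2) − 4²) + (4·(-2) − 5²) = -20 + (-8) + (-33) = -61.
det M (expand along row 1) = (-4)·(-33) − 2·(-24) + 4·(-6) = 156.
Characteristic polynomial: λ³ + 2λ² − 61λ − 156 = 0.
Substitute λ = y + (tr M)/3 = y − 0.666667 to remove the quadratic term: y³ + p·y + q = 0 with p = s − (tr M)²/3 = -62.333333 and q = −2(tr M)³/27 + (tr M)·s/3 − det M = -114.740741.
Three real roots ⇒ use the trigonometric (Viète) form: r = 2√(−p/3) = 9.116530, φ = arccos(3q/(p·r)) = arccos(0.605744) = 0.920096 rad.
y_k = r·cos(φ/3 − 2πk/3) for k = 0, 1, 2 gives y = 8.691111, -1.961908, -6.729203.
λ_k = y_k − 0.666667 gives λ = 8.0244, -2.6286, -7.3959 (check: the sum is -2.0000 = tr M).

Eigenvalues sorted in increasing order: [-7.3959, -2.6286, 8.0244].


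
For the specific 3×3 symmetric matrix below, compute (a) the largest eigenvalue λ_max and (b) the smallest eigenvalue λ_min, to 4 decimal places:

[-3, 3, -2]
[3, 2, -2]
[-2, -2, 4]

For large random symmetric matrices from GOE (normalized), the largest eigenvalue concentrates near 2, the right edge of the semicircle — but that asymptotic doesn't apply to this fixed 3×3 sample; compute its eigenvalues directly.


Since M is real symmetric, all three eigenvalues are real; they are the roots of det(λI − M) = λ³ − (tr M) λ² + s λ − det M, where s is the sum of the principal 2×2 minors.
tr M = -3 + 2 + 4 = 3.
s = ((-3)·2 − 3²) + ((-3)·4 − (-2)²) + (2·4 − (-2)²) = -15 + (-16) + 4 = -27.
det M (expand along row 1) = (-3)·4 − 3·8 + (-2)·(-2) = -32.
Characteristic polynomial: λ³ − 3λ² − 27λ + 32 = 0.
Substitute λ = y + (tr M)/3 = y + 1.000000 to remove the quadratic term: y³ + p·y + q = 0 with p = s − (tr M)²/3 = -30.000000 and q = −2(tr M)³/27 + (tr M)·s/3 − det M = 3.000000.
Three real roots ⇒ use the trigonometric (Viète) form: r = 2√(−p/3) = 6.324555, φ = arccos(3q/(p·r)) = arccos(-0.047434) = 1.618248 rad.
y_k = r·cos(φ/3 − 2πk/3) for k = 0, 1, 2 gives y = 5.426524, 0.100033, -5.526557.
λ_k = y_k + 1.000000 gives λ = 6.4265, 1.1000, -4.5266 (check: the sum is 3.0000 = tr M).

Hence λ_max = 6.4265 and λ_min = -4.5266.


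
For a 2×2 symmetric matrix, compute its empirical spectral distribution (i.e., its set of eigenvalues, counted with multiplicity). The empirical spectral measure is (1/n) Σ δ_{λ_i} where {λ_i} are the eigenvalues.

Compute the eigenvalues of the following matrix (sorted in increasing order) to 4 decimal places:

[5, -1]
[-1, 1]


Since M is real symmetric, both eigenvalues are real; they are the roots of det(λI − M) = λ² − (tr M) λ + det M.
tr M = 5 + 1 = 6.
det M = 5·1 − (-1)² = 5 − 1 = 4.
Characteristic polynomial: λ² − 6λ + 4 = 0.
Discriminant Δ = (tr M)² − 4·det M = 36 − 16 = 20; √Δ = 4.472136.
λ = (tr M ± √Δ)/2 = (6 ± 4.472136)/2, giving (tr M − √Δ)/2 = 0.7639 and (tr M + √Δ)/2 = 5.2361.

Eigenvalues sorted in increasing order: [0.7639, 5.2361].


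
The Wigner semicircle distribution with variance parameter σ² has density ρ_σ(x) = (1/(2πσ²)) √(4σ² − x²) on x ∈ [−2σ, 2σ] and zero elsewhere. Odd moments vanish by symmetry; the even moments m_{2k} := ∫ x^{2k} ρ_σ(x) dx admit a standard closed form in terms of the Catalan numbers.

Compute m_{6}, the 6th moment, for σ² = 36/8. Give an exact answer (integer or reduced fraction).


By the scaled semicircle moment identity, m_{2k} = σ^{2k} · C_k with k = 3.
C_3 = (1/(k+1)) · C(2k, k) = (1/4) · C(6, 3) = (1/4) · 20 = 5.
σ^{2k} = (σ²)^k = (36/8)^3 = 729/8.

Therefore m_{6} = σ^{6} · C_3 = (729/8) · 5 = 3645/8.


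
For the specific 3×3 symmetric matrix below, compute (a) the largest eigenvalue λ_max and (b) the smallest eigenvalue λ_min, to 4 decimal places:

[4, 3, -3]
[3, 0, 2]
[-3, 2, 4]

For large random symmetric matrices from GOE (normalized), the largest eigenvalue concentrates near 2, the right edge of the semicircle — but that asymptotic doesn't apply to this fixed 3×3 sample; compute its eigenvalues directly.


Since M is real symmetric, all three eigenvalues are real; they are the roots of det(λI − M) = λ³ − (tr M) λ² + s λ − det M, where s is the sum of the principal 2×2 minors.
tr M = 4 + 0 + 4 = 8.
s = (4·0 − 3²) + (4·4 − (-3)²) + (0·4 − 2²) = -9 + 7 + (-4) = -6.
det M (expand along row 1) = 4·(-4) − 3·18 + (-3)·6 = -88.
Characteristic polynomial: λ³ − 8λ² − 6λ + 88 = 0.
Substitute λ = y + (tr M)/3 = y + 2.666667 to remove the quadratic term: y³ + p·y + q = 0 with p = s − (tr M)²/3 = -27.333333 and q = −2(tr M)³/27 + (tr M)·s/3 − det M = 34.074074.
Three real roots ⇒ use the trigonometric (Viète) form: r = 2√(−p/3) = 6.036923, φ = arccos(3q/(p·r)) = arccos(-0.619494) = 2.238894 rad.
y_k = r·cos(φ/3 − 2πk/3) for k = 0, 1, 2 gives y = 4.432353, 1.333333, -5.765686.
λ_k = y_k + 2.666667 gives λ = 7.0990, 4.0000, -3.0990 (check: the sum is 8.0000 = tr M).

Hence λ_max = 7.0990 and λ_min = -3.0990.


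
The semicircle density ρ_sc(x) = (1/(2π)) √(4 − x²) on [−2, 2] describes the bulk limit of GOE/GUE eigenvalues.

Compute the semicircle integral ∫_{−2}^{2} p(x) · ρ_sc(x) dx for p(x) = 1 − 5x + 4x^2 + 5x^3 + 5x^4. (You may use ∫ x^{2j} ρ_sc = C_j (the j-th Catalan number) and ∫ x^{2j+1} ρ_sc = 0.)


Write p(x) = Σ a_i x^i, split into monomials and integrate each against ρ_sc separately.
Using ∫ x^{2j} ρ_sc = C_j = (1/(j+1)) C(2j, j) (Catalan numbers) and ∫ x^{2j+1} ρ_sc = 0 (odd monomials vanish by symmetry):
  i = 0 (even): a_0 · C_{0} = 1 · 1 = 1
  i = 1 (odd): ∫ x^1 ρ_sc = 0 (vanishes)
  i = 2 (even): a_2 · C_{1} = 4 · 1 = 4
  i = 3 (odd): ∫ x^3 ρ_sc = 0 (vanishes)
  i = 4 (even): a_4 · C_{2} = 5 · 2 = 10

Summing the contributions: ∫_{−2}^{2} p(x) ρ_sc(x) dx = 1 + 4 + 10 = 15.


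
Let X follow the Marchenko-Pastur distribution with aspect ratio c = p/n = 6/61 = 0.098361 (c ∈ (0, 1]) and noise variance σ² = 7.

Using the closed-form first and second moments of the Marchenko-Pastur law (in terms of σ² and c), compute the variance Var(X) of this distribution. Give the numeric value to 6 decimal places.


Recall the MP moments m_1 = E[X] = σ² and m_2 = E[X²] = σ⁴ (1 + c).
m_1 = E[X] = σ² = 7, so m_1² = 49.
m_2 = E[X²] = σ⁴ (1 + c) = 49 · (1 + 0.098361) = 49 · 1.098361 = 53.819672.
(Note m_2 − m_1² simplifies to c · σ⁴ = 0.098361 · 49.)

Var(X) = m_2 − m_1² = 53.819672 − 49 = 4.819672.


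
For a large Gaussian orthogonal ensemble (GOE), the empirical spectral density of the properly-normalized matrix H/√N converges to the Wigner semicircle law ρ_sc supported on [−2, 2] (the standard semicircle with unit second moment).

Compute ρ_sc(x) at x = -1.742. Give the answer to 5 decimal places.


ρ_sc(x) = (1/(2π)) √(4 − x²). With x = -1.742:
  4 − x² = 4 − (-1.742)² = 4 − 3.034564 = 0.965436.
  √(4 − x²) = 0.982566.
  1/(2π) = 0.159155.
  ρ_sc(-1.742) = 0.159155 · 0.982566 = 0.156380.

Rounded to 5 decimal places: ρ_sc(-1.742) ≈ 0.15638.


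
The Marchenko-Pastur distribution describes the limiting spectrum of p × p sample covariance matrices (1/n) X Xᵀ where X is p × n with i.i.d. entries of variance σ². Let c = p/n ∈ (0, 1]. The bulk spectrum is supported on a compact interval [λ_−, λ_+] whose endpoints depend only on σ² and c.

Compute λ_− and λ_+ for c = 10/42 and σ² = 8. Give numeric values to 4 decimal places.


c = 10/42 = 0.238095; √c = 0.487950.
λ_− = σ² (1 − √c)² = 8 · (1 − 0.487950)² = 8 · (0.512050)² = 2.097561.
λ_+ = σ² (1 + √c)² = 8 · (1 + 0.487950)² = 8 · (1.487950)² = 17.711962.

Rounded to 4 decimal places: λ_− ≈ 2.0976, λ_+ ≈ 17.7120.


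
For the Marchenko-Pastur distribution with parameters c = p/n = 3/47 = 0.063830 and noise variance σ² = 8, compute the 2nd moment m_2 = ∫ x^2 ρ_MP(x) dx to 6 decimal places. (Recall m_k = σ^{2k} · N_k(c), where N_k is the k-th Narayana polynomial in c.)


E[X²] = σ⁴ (1 + c) (second MP moment). With σ² = 8 (so σ⁴ = 64) and c = 3/47 = 0.063830: E[X²] = 64 · (1 + 0.063830) = 64 · 1.063830.

So E[X^2] = 68.085106.


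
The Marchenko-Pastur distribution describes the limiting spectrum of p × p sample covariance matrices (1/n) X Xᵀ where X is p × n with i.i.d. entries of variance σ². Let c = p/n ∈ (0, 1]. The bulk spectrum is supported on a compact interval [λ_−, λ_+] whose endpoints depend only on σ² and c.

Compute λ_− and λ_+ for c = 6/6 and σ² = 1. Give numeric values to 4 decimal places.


c = 6/6 = 1.000000; √c = 1.000000.
λ_− = σ² (1 − √c)² = 1 · (1 − 1.000000)² = 1 · (0.000000)² = 0.000000.
λ_+ = σ² (1 + √c)² = 1 · (1 + 1.000000)² = 1 · (2.000000)² = 4.000000.

Rounded to 4 decimal places: λ_− ≈ 0.0000, λ_+ ≈ 4.0000.


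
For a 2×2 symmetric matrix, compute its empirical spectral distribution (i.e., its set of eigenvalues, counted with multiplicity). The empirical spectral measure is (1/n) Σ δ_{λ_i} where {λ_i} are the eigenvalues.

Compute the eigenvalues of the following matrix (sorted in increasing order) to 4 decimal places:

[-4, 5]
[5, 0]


Since M is real symmetric, both eigenvalues are real; they are the roots of det(λI − M) = λ² − (tr M) λ + det M.
tr M = -4 + 0 = -4.
det M = (-4)·0 − 5² = 0 − 25 = -25.
Characteristic polynomial: λ² + 4λ − 25 = 0.
Discriminant Δ = (tr M)² − 4·det M = 16 − (-100) = 116; √Δ = 10.770330.
λ = (tr M ± √Δ)/2 = (-4 ± 10.770330)/2, giving (tr M − √Δ)/2 = -7.3852 and (tr M + √Δ)/2 = 3.3852.

Eigenvalues sorted in increasing order: [-7.3852, 3.3852].


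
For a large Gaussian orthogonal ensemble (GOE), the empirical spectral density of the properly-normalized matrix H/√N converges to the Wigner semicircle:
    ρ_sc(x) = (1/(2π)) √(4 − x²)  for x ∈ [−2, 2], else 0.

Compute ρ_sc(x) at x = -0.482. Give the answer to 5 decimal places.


ρ_sc(x) = (1/(2π)) √(4 − x²). With x = -0.482:
  4 − x² = 4 − (-0.482)² = 4 − 0.232324 = 3.767676.
  √(4 − x²) = 1.941050.
  1/(2π) = 0.159155.
  ρ_sc(-0.482) = 0.159155 · 1.941050 = 0.308928.

Rounded to 5 decimal places: ρ_sc(-0.482) ≈ 0.30893.


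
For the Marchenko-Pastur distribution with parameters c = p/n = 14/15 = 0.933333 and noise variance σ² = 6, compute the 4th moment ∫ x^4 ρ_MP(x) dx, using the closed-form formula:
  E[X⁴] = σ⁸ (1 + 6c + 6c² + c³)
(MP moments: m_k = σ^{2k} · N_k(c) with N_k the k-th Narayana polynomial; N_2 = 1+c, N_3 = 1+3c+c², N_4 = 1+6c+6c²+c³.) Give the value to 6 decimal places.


E[X⁴] = σ⁸ (1 + 6c + 6c² + c³) (fourth MP moment). With σ² = 6 (so σ⁸ = 1296) and c = 14/15 = 0.933333: E[X⁴] = 1296 · (1 + 6·0.933333 + 6·(0.933333)² + (0.933333)³) = 1296 · 12.639704.

So E[X^4] = 16381.056000.


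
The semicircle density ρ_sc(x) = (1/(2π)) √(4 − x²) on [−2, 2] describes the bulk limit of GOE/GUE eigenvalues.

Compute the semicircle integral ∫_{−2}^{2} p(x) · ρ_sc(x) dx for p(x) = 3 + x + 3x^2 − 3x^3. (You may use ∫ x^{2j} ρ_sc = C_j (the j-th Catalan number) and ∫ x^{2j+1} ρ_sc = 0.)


Write p(x) = Σ a_i x^i, split into monomials and integrate each against ρ_sc separately.
Using ∫ x^{2j} ρ_sc = C_j = (1/(j+1)) C(2j, j) (Catalan numbers) and ∫ x^{2j+1} ρ_sc = 0 (odd monomials vanish by symmetry):
  i = 0 (even): a_0 · C_{0} = 3 · 1 = 3
  i = 1 (odd): ∫ x^1 ρ_sc = 0 (vanishes)
  i = 2 (even): a_2 · C_{1} = 3 · 1 = 3
  i = 3 (odd): ∫ x^3 ρ_sc = 0 (vanishes)

Summing the contributions: ∫_{−2}^{2} p(x) ρ_sc(x) dx = 3 + 3 = 6.


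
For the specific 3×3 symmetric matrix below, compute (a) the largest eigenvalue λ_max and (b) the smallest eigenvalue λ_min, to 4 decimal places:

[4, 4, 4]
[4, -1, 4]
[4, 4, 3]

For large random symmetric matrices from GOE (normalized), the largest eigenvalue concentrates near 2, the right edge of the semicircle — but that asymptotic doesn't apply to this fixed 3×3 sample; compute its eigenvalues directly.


Since M is real symmetric, all three eigenvalues are real; they are the roots of det(λI − M) = λ³ − (tr M) λ² + s λ − det M, where s is the sum of the principal 2×2 minors.
tr M = 4 + (-1) + 3 = 6.
s = (4·(-1) − 4²) + (4·3 − 4²) + ((-1)·3 − 4²) = -20 + (-4) + (-19) = -43.
det M (expand along row 1) = 4·(-19) − 4·(-4) + 4·20 = 20.
Characteristic polynomial: λ³ − 6λ² − 43λ − 20 = 0.
Substitute λ = y + (tr M)/3 = y + 2.000000 to remove the quadratic term: y³ + p·y + q = 0 with p = s − (tr M)²/3 = -55.000000 and q = −2(tr M)³/27 + (tr M)·s/3 − det M = -122.000000.
Three real roots ⇒ use the trigonometric (Viète) form: r = 2√(−p/3) = 8.563488, φ = arccos(3q/(p·r)) = arccos(0.777083) = 0.680778 rad.
y_k = r·cos(φ/3 − 2πk/3) for k = 0, 1, 2 gives y = 8.343943, -2.503451, -5.840492.
λ_k = y_k + 2.000000 gives λ = 10.3439, -0.5035, -3.8405 (check: the sum is 6.0000 = tr M).

Hence λ_max = 10.3439 and λ_min = -3.8405.


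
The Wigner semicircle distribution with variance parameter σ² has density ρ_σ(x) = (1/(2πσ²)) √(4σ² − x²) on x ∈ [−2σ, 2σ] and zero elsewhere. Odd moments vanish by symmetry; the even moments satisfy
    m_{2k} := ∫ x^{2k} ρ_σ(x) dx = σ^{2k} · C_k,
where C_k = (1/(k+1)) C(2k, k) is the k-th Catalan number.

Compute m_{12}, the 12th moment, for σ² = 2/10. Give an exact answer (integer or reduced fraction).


By the scaled semicircle moment identity, m_{2k} = σ^{2k} · C_k with k = 6.
C_6 = (1/(k+1)) · C(2k, k) = (1/7) · C(12, 6) = (1/7) · 924 = 132.
σ^{2k} = (σ²)^k = (2/10)^6 = 1/15625.

Therefore m_{12} = σ^{12} · C_6 = (1/15625) · 132 = 132/15625.


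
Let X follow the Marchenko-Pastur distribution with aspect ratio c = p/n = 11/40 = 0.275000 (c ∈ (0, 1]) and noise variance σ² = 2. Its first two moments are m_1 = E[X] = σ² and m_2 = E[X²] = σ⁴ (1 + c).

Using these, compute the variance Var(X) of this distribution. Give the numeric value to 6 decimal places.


m_1 = E[X] = σ² = 2, so m_1² = 4.
m_2 = E[X²] = σ⁴ (1 + c) = 4 · (1 + 0.275000) = 4 · 1.275000 = 5.100000.
(Note m_2 − m_1² simplifies to c · σ⁴ = 0.275000 · 4.)

Var(X) = m_2 − m_1² = 5.100000 − 4 = 1.100000.


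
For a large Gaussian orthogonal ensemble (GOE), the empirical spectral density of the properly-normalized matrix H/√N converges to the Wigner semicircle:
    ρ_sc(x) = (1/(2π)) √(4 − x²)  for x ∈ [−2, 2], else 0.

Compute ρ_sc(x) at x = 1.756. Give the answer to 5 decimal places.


ρ_sc(x) = (1/(2π)) √(4 − x²). With x = 1.756:
  4 − x² = 4 − (1.756)² = 4 − 3.083536 = 0.916464.
  √(4 − x²) = 0.957321.
  1/(2π) = 0.159155.
  ρ_sc(1.756) = 0.159155 · 0.957321 = 0.152362.

Rounded to 5 decimal places: ρ_sc(1.756) ≈ 0.15236.


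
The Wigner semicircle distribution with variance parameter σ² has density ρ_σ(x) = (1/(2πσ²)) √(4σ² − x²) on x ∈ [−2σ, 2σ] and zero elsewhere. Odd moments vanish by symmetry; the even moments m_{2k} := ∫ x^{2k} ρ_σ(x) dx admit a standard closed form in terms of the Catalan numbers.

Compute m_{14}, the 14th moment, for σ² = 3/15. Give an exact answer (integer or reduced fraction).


By the scaled semicircle moment identity, m_{2k} = σ^{2k} · C_k with k = 7.
C_7 = (1/(k+1)) · C(2k, k) = (1/8) · C(14, 7) = (1/8) · 3432 = 429.
σ^{2k} = (σ²)^k = (3/15)^7 = 1/78125.

Therefore m_{14} = σ^{14} · C_7 = (1/78125) · 429 = 429/78125.


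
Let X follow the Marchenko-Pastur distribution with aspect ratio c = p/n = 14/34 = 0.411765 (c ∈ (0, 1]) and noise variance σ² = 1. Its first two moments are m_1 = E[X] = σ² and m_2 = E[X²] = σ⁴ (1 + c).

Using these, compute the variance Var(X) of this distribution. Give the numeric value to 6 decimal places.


m_1 = E[X] = σ² = 1, so m_1² = 1.
m_2 = E[X²] = σ⁴ (1 + c) = 1 · (1 + 0.411765) = 1 · 1.411765 = 1.411765.
(Note m_2 − m_1² simplifies to c · σ⁴ = 0.411765 · 1.)

Var(X) = m_2 − m_1² = 1.411765 − 1 = 0.411765.


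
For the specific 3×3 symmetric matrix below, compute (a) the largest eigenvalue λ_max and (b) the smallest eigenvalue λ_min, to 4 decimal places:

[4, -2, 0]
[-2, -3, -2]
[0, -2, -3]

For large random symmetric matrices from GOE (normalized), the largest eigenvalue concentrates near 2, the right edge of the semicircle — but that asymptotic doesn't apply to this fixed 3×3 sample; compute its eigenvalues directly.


Since M is real symmetric, all three eigenvalues are real; they are the roots of det(λI − M) = λ³ − (tr M) λ² + s λ − det M, where s is the sum of the principal 2×2 minors.
tr M = 4 + (-3) + (-3) = -2.
s = (4·(-3) − (-2)²) + (4·(-3) − 0²) + ((-3)·(-3) − (-2)²) = -16 + (-12) + 5 = -23.
det M (expand along row 1) = 4·5 − (-2)·6 + 0·4 = 32.
Characteristic polynomial: λ³ + 2λ² − 23λ − 32 = 0.
Substitute λ = y + (tr M)/3 = y − 0.666667 to remove the quadratic term: y³ + p·y + q = 0 with p = s − (tr M)²/3 = -24.333333 and q = −2(tr M)³/27 + (tr M)·s/3 − det M = -16.074074.
Three real roots ⇒ use the trigonometric (Viète) form: r = 2√(−p/3) = 5.696002, φ = arccos(3q/(p·r)) = arccos(0.347917) = 1.215448 rad.
y_k = r·cos(φ/3 − 2πk/3) for k = 0, 1, 2 gives y = 5.234874, -0.673112, -4.561763.
λ_k = y_k − 0.666667 gives λ = 4.5682, -1.3398, -5.2284 (check: the sum is -2.0000 = tr M).

Hence λ_max = 4.5682 and λ_min = -5.2284.


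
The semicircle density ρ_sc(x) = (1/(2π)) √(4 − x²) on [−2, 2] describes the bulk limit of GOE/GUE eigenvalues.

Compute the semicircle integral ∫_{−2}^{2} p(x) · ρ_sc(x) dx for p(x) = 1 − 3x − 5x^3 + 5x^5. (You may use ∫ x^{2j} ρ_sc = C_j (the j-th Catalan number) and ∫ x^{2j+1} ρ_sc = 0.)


Write p(x) = Σ a_i x^i, split into monomials and integrate each against ρ_sc separately.
Using ∫ x^{2j} ρ_sc = C_j = (1/(j+1)) C(2j, j) (Catalan numbers) and ∫ x^{2j+1} ρ_sc = 0 (odd monomials vanish by symmetry):
  i = 0 (even): a_0 · C_{0} = 1 · 1 = 1
  i = 1 (odd): ∫ x^1 ρ_sc = 0 (vanishes)
  i = 3 (odd): ∫ x^3 ρ_sc = 0 (vanishes)
  i = 5 (odd): ∫ x^5 ρ_sc = 0 (vanishes)

Summing the contributions: ∫_{−2}^{2} p(x) ρ_sc(x) dx = 1.


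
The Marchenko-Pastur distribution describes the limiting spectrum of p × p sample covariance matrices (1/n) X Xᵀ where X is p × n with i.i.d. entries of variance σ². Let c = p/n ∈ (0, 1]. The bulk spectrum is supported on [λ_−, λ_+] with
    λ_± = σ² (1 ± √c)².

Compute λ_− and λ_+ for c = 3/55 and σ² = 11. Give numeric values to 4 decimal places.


c = 3/55 = 0.054545; √c = 0.233550.
λ_− = σ² (1 − √c)² = 11 · (1 − 0.233550)² = 11 · (0.766450)² = 6.461907.
λ_+ = σ² (1 + √c)² = 11 · (1 + 0.233550)² = 11 · (1.233550)² = 16.738093.

Rounded to 4 decimal places: λ_− ≈ 6.4619, λ_+ ≈ 16.7381.


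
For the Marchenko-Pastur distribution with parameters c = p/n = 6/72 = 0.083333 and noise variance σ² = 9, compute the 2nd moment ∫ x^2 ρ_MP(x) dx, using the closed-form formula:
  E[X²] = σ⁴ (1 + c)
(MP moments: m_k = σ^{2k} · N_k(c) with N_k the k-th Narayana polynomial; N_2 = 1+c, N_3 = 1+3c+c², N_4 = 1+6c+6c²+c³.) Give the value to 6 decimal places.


E[X²] = σ⁴ (1 + c) (second MP moment). With σ² = 9 (so σ⁴ = 81) and c = 6/72 = 0.083333: E[X²] = 81 · (1 + 0.083333) = 81 · 1.083333.

So E[X^2] = 87.750000.


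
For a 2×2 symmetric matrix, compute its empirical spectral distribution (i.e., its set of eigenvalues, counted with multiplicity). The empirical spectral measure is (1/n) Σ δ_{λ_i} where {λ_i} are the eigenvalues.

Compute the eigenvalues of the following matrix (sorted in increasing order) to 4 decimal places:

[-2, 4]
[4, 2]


Since M is real symmetric, both eigenvalues are real; they are the roots of det(λI − M) = λ² − (tr M) λ + det M.
tr M = -2 + 2 = 0.
det M = (-2)·2 − 4² = -4 − 16 = -20.
Characteristic polynomial: λ² − 20 = 0.
Discriminant Δ = (tr M)² − 4·det M = 0 − (-80) = 80; √Δ = 8.944272.
λ = (tr M ± √Δ)/2 = (0 ± 8.944272)/2, giving (tr M − √Δ)/2 = -4.4721 and (tr M + √Δ)/2 = 4.4721.

Eigenvalues sorted in increasing order: [-4.4721, 4.4721].


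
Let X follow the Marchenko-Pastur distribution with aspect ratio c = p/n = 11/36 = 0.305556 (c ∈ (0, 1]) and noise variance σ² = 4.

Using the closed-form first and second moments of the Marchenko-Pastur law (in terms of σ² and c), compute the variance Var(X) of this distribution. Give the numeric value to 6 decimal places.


Recall the MP moments m_1 = E[X] = σ² and m_2 = E[X²] = σ⁴ (1 + c).
m_1 = E[X] = σ² = 4, so m_1² = 16.
m_2 = E[X²] = σ⁴ (1 + c) = 16 · (1 + 0.305556) = 16 · 1.305556 = 20.888889.
(Note m_2 − m_1² simplifies to c · σ⁴ = 0.305556 · 16.)

Var(X) = m_2 − m_1² = 20.888889 − 16 = 4.888889.


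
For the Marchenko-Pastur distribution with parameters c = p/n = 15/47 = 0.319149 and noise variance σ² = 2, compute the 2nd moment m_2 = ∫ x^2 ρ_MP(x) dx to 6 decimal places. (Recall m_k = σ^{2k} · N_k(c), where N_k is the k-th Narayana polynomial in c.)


E[X²] = σ⁴ (1 + c) (second MP moment). With σ² = 2 (so σ⁴ = 4) and c = 15/47 = 0.319149: E[X²] = 4 · (1 + 0.319149) = 4 · 1.319149.

So E[X^2] = 5.276596.


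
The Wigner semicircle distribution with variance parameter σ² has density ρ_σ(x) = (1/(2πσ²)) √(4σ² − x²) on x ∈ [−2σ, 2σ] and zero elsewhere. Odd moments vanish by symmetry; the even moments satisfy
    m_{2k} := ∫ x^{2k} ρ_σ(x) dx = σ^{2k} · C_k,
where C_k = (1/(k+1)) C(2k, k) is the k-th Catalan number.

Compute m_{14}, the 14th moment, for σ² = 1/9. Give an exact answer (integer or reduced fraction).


By the scaled semicircle moment identity, m_{2k} = σ^{2k} · C_k with k = 7.
C_7 = (1/(k+1)) · C(2k, k) = (1/8) · C(14, 7) = (1/8) · 3432 = 429.
σ^{2k} = (σ²)^k = (1/9)^7 = 1/4782969.

Therefore m_{14} = σ^{14} · C_7 = (1/4782969) · 429 = 143/1594323.


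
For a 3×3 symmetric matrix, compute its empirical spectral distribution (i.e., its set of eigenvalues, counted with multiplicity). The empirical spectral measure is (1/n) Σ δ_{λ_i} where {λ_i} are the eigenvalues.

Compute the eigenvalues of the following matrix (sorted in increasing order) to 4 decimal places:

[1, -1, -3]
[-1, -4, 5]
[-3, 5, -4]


Since M is real symmetric, all three eigenvalues are real; they are the roots of det(λI − M) = λ³ − (tr M) λ² + s λ − det M, where s is the sum of the principal 2×2 minors.
tr M = 1 + (-4) + (-4) = -7.
s = (1·(-4) − (-1)²) + (1·(-4) − (-3)²) + ((-4)·(-4) − 5²) = -5 + (-13) + (-9) = -27.
det M (expand along row 1) = 1·(-9) − (-1)·19 + (-3)·(-17) = 61.
Characteristic polynomial: λ³ + 7λ² − 27λ − 61 = 0.
Substitute λ = y + (tr M)/3 = y − 2.333333 to remove the quadratic term: y³ + p·y + q = 0 with p = s − (tr M)²/3 = -43.333333 and q = −2(tr M)³/27 + (tr M)·s/3 − det M = 27.407407.
Three real roots ⇒ use the trigonometric (Viète) form: r = 2√(−p/3) = 7.601170, φ = arccos(3q/(p·r)) = arccos(-0.249624) = 1.823088 rad.
y_k = r·cos(φ/3 − 2πk/3) for k = 0, 1, 2 gives y = 6.240299, 0.638485, -6.878784.
λ_k = y_k − 2.333333 gives λ = 3.9070, -1.6948, -9.2121 (check: the sum is -7.0000 = tr M).

Eigenvalues sorted in increasing order: [-9.2121, -1.6948, 3.9070].


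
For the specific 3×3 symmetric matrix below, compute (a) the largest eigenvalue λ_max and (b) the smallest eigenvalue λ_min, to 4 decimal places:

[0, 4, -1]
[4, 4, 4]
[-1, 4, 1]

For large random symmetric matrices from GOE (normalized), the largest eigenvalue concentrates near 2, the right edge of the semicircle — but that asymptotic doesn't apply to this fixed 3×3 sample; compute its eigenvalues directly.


Since M is real symmetric, all three eigenvalues are real; they are the roots of det(λI − M) = λ³ − (tr M) λ² + s λ − det M, where s is the sum of the principal 2×2 minors.
tr M = 0 + 4 + 1 = 5.
s = (0·4 − 4²) + (0·1 − (-1)²) + (4·1 − 4²) = -16 + (-1) + (-12) = -29.
det M (expand along row 1) = 0·(-12) − 4·8 + (-1)·20 = -52.
Characteristic polynomial: λ³ − 5λ² − 29λ + 52 = 0.
Substitute λ = y + (tr M)/3 = y + 1.666667 to remove the quadratic term: y³ + p·y + q = 0 with p = s − (tr M)²/3 = -37.333333 and q = −2(tr M)³/27 + (tr M)·s/3 − det M = -5.592593.
Three real roots ⇒ use the trigonometric (Viète) form: r = 2√(−p/3) = 7.055337, φ = arccos(3q/(p·r)) = arccos(0.063697) = 1.507056 rad.
y_k = r·cos(φ/3 − 2πk/3) for k = 0, 1, 2 gives y = 6.183668, -0.149892, -6.033776.
λ_k = y_k + 1.666667 gives λ = 7.8503, 1.5168, -4.3671 (check: the sum is 5.0000 = tr M).

Hence λ_max = 7.8503 and λ_min = -4.3671.


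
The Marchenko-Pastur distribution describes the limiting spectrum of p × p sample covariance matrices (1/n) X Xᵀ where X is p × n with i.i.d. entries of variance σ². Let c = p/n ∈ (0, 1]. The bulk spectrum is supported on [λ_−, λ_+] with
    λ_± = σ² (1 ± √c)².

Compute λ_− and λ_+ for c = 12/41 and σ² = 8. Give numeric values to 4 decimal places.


c = 12/41 = 0.292683; √c = 0.541002.
λ_− = σ² (1 − √c)² = 8 · (1 − 0.541002)² = 8 · (0.458998)² = 1.685435.
λ_+ = σ² (1 + √c)² = 8 · (1 + 0.541002)² = 8 · (1.541002)² = 18.997492.

Rounded to 4 decimal places: λ_− ≈ 1.6854, λ_+ ≈ 18.9975.


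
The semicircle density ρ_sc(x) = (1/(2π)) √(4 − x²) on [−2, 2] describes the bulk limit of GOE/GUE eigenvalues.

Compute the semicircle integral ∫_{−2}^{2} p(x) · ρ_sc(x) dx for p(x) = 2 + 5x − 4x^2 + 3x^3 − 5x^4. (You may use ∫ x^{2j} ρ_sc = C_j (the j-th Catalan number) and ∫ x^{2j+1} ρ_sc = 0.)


Write p(x) = Σ a_i x^i, split into monomials and integrate each against ρ_sc separately.
Using ∫ x^{2j} ρ_sc = C_j = (1/(j+1)) C(2j, j) (Catalan numbers) and ∫ x^{2j+1} ρ_sc = 0 (odd monomials vanish by symmetry):
  i = 0 (even): a_0 · C_{0} = 2 · 1 = 2
  i = 1 (odd): ∫ x^1 ρ_sc = 0 (vanishes)
  i = 2 (even): a_2 · C_{1} = -4 · 1 = -4
  i = 3 (odd): ∫ x^3 ρ_sc = 0 (vanishes)
  i = 4 (even): a_4 · C_{2} = -5 · 2 = -10

Summing the contributions: ∫_{−2}^{2} p(x) ρ_sc(x) dx = 2 + (-4) + (-10) = -12.


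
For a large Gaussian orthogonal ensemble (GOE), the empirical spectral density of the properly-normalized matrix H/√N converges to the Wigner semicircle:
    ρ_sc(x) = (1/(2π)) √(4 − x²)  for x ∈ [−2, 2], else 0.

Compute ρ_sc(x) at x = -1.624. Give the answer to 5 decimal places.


ρ_sc(x) = (1/(2π)) √(4 − x²). With x = -1.624:
  4 − x² = 4 − (-1.624)² = 4 − 2.637376 = 1.362624.
  √(4 − x²) = 1.167315.
  1/(2π) = 0.159155.
  ρ_sc(-1.624) = 0.159155 · 1.167315 = 0.185784.

Rounded to 5 decimal places: ρ_sc(-1.624) ≈ 0.18578.


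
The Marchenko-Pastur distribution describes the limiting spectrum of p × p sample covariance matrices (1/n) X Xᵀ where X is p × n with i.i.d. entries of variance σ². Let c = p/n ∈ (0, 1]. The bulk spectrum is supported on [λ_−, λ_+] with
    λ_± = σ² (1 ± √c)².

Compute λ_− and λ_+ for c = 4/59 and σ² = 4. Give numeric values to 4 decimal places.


c = 4/59 = 0.067797; √c = 0.260378.
λ_− = σ² (1 − √c)² = 4 · (1 − 0.260378)² = 4 · (0.739622)² = 2.188164.
λ_+ = σ² (1 + √c)² = 4 · (1 + 0.260378)² = 4 · (1.260378)² = 6.354209.

Rounded to 4 decimal places: λ_− ≈ 2.1882, λ_+ ≈ 6.3542.


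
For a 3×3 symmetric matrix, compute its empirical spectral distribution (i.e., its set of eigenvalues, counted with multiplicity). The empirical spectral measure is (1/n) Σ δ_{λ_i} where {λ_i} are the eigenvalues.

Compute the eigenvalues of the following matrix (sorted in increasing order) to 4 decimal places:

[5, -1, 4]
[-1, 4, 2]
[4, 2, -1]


Since M is real symmetric, all three eigenvalues are real; they are the roots of det(λI − M) = λ³ − (tr M) λ² + s λ − det M, where s is the sum of the principal 2×2 minors.
tr M = 5 + 4 + (-1) = 8.
s = (5·4 − (-1)²) + (5·(-1) − 4²) + (4·(-1) − 2²) = 19 + (-21) + (-8) = -10.
det M (expand along row 1) = 5·(-8) − (-1)·(-7) + 4·(-18) = -119.
Characteristic polynomial: λ³ − 8λ² − 10λ + 119 = 0.
Substitute λ = y + (tr M)/3 = y + 2.666667 to remove the quadratic term: y³ + p·y + q = 0 with p = s − (tr M)²/3 = -31.333333 and q = −2(tr M)³/27 + (tr M)·s/3 − det M = 54.407407.
Three real roots ⇒ use the trigonometric (Viète) form: r = 2√(−p/3) = 6.463573, φ = arccos(3q/(p·r)) = arccos(-0.805935) = 2.508049 rad.
y_k = r·cos(φ/3 − 2πk/3) for k = 0, 1, 2 gives y = 4.333333, 1.986645, -6.319979.
λ_k = y_k + 2.666667 gives λ = 7.0000, 4.6533, -3.6533 (check: the sum is 8.0000 = tr M).

Eigenvalues sorted in increasing order: [-3.6533, 4.6533, 7.0000].


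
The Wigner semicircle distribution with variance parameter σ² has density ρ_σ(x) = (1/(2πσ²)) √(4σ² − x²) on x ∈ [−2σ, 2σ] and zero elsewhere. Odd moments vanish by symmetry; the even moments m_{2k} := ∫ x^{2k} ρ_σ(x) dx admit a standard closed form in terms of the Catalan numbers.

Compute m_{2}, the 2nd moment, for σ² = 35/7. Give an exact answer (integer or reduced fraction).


By the scaled semicircle moment identity, m_{2k} = σ^{2k} · C_k with k = 1.
C_1 = (1/(k+1)) · C(2k, k) = (1/2) · C(2, 1) = (1/2) · 2 = 1.
σ^{2k} = (σ²)^k = (35/7)^1 = 5.

Therefore m_{2} = σ^{2} · C_1 = 5 · 1 = 5.


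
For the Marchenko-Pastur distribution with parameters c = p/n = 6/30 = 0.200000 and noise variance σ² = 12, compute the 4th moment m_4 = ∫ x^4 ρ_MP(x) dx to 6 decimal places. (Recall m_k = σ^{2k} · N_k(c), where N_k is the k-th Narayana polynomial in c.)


E[X⁴] = σ⁸ (1 + 6c + 6c² + c³) (fourth MP moment). With σ² = 12 (so σ⁸ = 20736) and c = 6/30 = 0.200000: E[X⁴] = 20736 · (1 + 6·0.200000 + 6·(0.200000)² + (0.200000)³) = 20736 · 2.448000.

So E[X^4] = 50761.728000.


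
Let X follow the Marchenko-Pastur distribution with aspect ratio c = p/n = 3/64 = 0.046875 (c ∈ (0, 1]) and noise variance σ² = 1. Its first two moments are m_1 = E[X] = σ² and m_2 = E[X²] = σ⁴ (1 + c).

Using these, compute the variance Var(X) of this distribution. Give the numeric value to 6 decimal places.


m_1 = E[X] = σ² = 1, so m_1² = 1.
m_2 = E[X²] = σ⁴ (1 + c) = 1 · (1 + 0.046875) = 1 · 1.046875 = 1.046875.
(Note m_2 − m_1² simplifies to c · σ⁴ = 0.046875 · 1.)

Var(X) = m_2 − m_1² = 1.046875 − 1 = 0.046875.


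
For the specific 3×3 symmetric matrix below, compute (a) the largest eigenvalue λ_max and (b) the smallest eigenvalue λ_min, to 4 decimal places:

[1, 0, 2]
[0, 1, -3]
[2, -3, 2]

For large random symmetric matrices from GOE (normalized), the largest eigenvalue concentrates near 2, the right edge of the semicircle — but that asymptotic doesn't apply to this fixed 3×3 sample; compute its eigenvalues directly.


Since M is real symmetric, all three eigenvalues are real; they are the roots of det(λI − M) = λ³ − (tr M) λ² + s λ − det M, where s is the sum of the principal 2×2 minors.
tr M = 1 + 1 + 2 = 4.
s = (1·1 − 0²) + (1·2 − 2²) + (1·2 − (-3)²) = 1 + (-2) + (-7) = -8.
det M (expand along row 1) = 1·(-7) − 0·6 + 2·(-2) = -11.
Characteristic polynomial: λ³ − 4λ² − 8λ + 11 = 0.
Substitute λ = y + (tr M)/3 = y + 1.333333 to remove the quadratic term: y³ + p·y + q = 0 with p = s − (tr M)²/3 = -13.333333 and q = −2(tr M)³/27 + (tr M)·s/3 − det M = -4.407407.
Three real roots ⇒ use the trigonometric (Viète) form: r = 2√(−p/3) = 4.216370, φ = arccos(3q/(p·r)) = arccos(0.235194) = 1.333378 rad.
y_k = r·cos(φ/3 − 2πk/3) for k = 0, 1, 2 gives y = 3.806722, -0.333333, -3.473388.
λ_k = y_k + 1.333333 gives λ = 5.1401, 1.0000, -2.1401 (check: the sum is 4.0000 = tr M).

Hence λ_max = 5.1401 and λ_min = -2.1401.
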